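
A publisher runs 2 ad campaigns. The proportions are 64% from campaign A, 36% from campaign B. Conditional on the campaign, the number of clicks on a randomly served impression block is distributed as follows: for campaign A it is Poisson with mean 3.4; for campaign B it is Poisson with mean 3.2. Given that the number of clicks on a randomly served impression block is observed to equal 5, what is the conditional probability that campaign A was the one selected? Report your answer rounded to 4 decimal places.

0.6634

Likelihoods P(X=5 | ·): A: 0.126361; B: 0.113979.
Posterior ∝ prior × likelihood. Numerator for A: 0.64·0.126361 = 0.0808709.
Normalizing constant: 0.64·0.126361 + 0.36·0.113979 = 0.121903.
P(A | observation) = 0.0808709 / 0.121903 = 0.663401.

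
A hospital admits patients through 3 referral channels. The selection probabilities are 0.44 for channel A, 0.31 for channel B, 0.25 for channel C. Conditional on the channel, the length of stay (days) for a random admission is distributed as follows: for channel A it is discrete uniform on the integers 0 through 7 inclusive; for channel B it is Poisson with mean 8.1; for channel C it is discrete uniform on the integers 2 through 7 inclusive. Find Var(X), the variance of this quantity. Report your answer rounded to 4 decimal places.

9.5508

Per component, A: μ=3.5, E[X²]=17.5; B: μ=8.1, E[X²]=73.71; C: μ=4.5, E[X²]=23.1667.
E[X] = 0.44·3.5 + 0.31·8.1 + 0.25·4.5 = 5.176.
E[X²] = 0.44·17.5 + 0.31·73.71 + 0.25·23.1667 = 36.3418.
Var(X) = E[X²] − (E[X])² = 36.3418 − 26.791 = 9.55079.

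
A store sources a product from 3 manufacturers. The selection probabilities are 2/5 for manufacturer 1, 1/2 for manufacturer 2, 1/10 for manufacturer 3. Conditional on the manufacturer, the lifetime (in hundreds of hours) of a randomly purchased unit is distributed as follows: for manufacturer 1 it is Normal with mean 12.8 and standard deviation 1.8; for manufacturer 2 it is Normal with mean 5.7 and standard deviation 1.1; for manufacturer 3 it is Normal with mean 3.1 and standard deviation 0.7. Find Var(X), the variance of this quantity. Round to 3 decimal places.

Per component, 1: μ=12.8, E[X²]=167.08; 2: μ=5.7, E[X²]=33.7; 3: μ=3.1, E[X²]=10.1.
E[X] = 0.4·12.8 + 0.5·5.7 + 0.1·3.1 = 8.28.
E[X²] = 0.4·167.08 + 0.5·33.7 + 0.1·10.1 = 84.692.
Var(X) = E[X²] − (E[X])² = 84.692 − 68.5584 = 16.1336.

16.134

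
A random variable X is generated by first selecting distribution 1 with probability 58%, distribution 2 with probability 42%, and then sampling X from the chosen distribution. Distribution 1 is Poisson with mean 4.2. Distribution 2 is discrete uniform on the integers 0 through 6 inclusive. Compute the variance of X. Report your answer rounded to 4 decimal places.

4.4668

Per component, 1: μ=4.2, E[X²]=21.84; 2: μ=3, E[X²]=13.
E[X] = 0.58·4.2 + 0.42·3 = 3.696.
E[X²] = 0.58·21.84 + 0.42·13 = 18.1272.
Var(X) = E[X²] − (E[X])² = 18.1272 − 13.6604 = 4.46678.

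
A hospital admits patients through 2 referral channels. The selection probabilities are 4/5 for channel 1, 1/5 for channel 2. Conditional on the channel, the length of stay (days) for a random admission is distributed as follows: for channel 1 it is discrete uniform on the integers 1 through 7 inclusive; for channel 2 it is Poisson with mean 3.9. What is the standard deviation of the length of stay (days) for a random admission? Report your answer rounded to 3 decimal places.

1.995

Per component, 1: μ=4, E[X²]=20; 2: μ=3.9, E[X²]=19.11.
E[X] = 0.8·4 + 0.2·3.9 = 3.98.
E[X²] = 0.8·20 + 0.2·19.11 = 19.822.
Var(X) = E[X²] − (E[X])² = 19.822 − 15.8404 = 3.9816.
SD(X) = √3.9816 = 1.99539.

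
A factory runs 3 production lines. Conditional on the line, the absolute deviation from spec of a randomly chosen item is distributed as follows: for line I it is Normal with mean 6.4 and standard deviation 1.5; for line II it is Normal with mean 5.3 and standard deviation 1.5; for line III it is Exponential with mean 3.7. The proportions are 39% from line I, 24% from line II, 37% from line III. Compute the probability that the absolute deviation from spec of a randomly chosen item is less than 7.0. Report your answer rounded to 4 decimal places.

Conditional on each line, P(X < 7.0): I: 0.655422; II: 0.871463; III: 0.849214.
By total probability, P(X < 7.0) = 0.39·0.655422 + 0.24·0.871463 + 0.37·0.849214 = 0.778975.

0.7790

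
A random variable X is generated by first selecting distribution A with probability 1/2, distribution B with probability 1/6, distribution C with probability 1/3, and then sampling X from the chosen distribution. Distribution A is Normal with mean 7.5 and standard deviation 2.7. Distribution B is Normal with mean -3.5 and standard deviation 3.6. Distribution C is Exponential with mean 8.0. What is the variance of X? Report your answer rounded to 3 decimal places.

44.611

Per component, A: μ=7.5, E[X²]=63.54; B: μ=-3.5, E[X²]=25.21; C: μ=8, E[X²]=128.
E[X] = 0.5·7.5 + 0.166667·-3.5 + 0.333333·8 = 5.83333.
E[X²] = 0.5·63.54 + 0.166667·25.21 + 0.333333·128 = 78.6383.
Var(X) = E[X²] − (E[X])² = 78.6383 − 34.0278 = 44.6106.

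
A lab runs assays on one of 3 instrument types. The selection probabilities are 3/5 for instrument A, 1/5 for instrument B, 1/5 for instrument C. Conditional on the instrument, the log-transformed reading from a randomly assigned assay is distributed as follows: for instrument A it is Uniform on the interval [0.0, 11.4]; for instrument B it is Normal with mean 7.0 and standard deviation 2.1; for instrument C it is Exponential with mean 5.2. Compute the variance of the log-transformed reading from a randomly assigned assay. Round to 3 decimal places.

Per component, A: μ=5.7, E[X²]=43.32; B: μ=7, E[X²]=53.41; C: μ=5.2, E[X²]=54.08.
E[X] = 0.6·5.7 + 0.2·7 + 0.2·5.2 = 5.86.
E[X²] = 0.6·43.32 + 0.2·53.41 + 0.2·54.08 = 47.49.
Var(X) = E[X²] − (E[X])² = 47.49 − 34.3396 = 13.1504.

13.150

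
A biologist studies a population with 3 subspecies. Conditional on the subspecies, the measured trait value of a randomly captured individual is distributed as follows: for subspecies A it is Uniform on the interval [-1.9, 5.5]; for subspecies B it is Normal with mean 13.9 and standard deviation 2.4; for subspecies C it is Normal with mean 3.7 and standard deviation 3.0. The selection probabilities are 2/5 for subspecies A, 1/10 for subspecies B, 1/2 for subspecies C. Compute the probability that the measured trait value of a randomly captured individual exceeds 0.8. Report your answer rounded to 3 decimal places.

0.771

Conditional on each subspecies, P(X > 0.8): A: 0.635135; B: 1; C: 0.833145.
By total probability, P(X > 0.8) = 0.4·0.635135 + 0.1·1 + 0.5·0.833145 = 0.770626.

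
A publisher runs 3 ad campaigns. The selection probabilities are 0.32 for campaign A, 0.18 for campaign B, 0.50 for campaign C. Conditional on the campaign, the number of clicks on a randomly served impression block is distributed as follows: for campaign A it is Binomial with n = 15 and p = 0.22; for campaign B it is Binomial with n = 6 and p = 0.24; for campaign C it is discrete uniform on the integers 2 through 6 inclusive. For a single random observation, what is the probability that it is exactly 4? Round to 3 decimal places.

Conditional on each campaign, P(X = 4): A: 0.207905; B: 0.0287451; C: 0.2.
By total probability, P(X = 4) = 0.32·0.207905 + 0.18·0.0287451 + 0.5·0.2 = 0.171704.

0.172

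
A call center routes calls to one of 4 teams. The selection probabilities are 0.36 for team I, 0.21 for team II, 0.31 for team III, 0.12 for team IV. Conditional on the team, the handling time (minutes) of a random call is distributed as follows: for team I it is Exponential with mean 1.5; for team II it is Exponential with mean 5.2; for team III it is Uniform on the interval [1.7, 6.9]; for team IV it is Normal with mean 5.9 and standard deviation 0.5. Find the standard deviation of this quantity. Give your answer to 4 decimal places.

Per component, I: μ=1.5, E[X²]=4.5; II: μ=5.2, E[X²]=54.08; III: μ=4.3, E[X²]=20.7433; IV: μ=5.9, E[X²]=35.06.
E[X] = 0.36·1.5 + 0.21·5.2 + 0.31·4.3 + 0.12·5.9 = 3.673.
E[X²] = 0.36·4.5 + 0.21·54.08 + 0.31·20.7433 + 0.12·35.06 = 23.6144.
Var(X) = E[X²] − (E[X])² = 23.6144 − 13.4909 = 10.1235.
SD(X) = √10.1235 = 3.18175.

3.1817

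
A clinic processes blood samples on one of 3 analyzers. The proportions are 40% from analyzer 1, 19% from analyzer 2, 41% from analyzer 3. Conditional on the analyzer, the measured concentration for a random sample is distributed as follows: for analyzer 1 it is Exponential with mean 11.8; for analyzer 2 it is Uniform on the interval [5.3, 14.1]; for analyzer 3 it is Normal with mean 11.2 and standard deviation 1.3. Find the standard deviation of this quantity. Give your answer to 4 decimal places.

7.6279

Per component, 1: μ=11.8, E[X²]=278.48; 2: μ=9.7, E[X²]=100.543; 3: μ=11.2, E[X²]=127.13.
E[X] = 0.4·11.8 + 0.19·9.7 + 0.41·11.2 = 11.155.
E[X²] = 0.4·278.48 + 0.19·100.543 + 0.41·127.13 = 182.619.
Var(X) = E[X²] − (E[X])² = 182.619 − 124.434 = 58.1845.
SD(X) = √58.1845 = 7.62788.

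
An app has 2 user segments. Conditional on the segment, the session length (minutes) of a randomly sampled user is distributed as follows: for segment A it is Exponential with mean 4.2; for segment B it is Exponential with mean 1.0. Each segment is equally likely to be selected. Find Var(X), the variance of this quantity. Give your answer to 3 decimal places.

11.880

Per component, A: μ=4.2, E[X²]=35.28; B: μ=1, E[X²]=2.
E[X] = 0.5·4.2 + 0.5·1 = 2.6.
E[X²] = 0.5·35.28 + 0.5·2 = 18.64.
Var(X) = E[X²] − (E[X])² = 18.64 − 6.76 = 11.88.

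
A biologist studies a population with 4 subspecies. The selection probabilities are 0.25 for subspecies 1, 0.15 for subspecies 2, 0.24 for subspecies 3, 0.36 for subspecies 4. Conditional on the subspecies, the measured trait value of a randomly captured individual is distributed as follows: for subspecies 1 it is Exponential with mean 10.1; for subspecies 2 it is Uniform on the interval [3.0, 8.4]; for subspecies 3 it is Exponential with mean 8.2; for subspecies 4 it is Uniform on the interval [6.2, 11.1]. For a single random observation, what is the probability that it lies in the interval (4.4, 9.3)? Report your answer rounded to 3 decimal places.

0.464

Conditional on each subspecies, P(4.4 < X < 9.3): 1: 0.248645; 2: 0.740741; 3: 0.263045; 4: 0.632653.
By total probability, P(4.4 < X < 9.3) = 0.25·0.248645 + 0.15·0.740741 + 0.24·0.263045 + 0.36·0.632653 = 0.464158.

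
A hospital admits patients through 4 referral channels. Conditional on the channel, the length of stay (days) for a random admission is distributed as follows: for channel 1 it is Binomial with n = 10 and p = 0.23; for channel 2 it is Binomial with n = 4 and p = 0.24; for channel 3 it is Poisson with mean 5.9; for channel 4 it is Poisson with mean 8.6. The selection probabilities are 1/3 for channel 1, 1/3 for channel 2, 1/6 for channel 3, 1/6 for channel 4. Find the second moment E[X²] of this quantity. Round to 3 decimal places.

23.449

For each component E[X²] = Var + (mean)², giving 1: 7.061; 2: 1.6512; 3: 40.71; 4: 82.56.
Overall E[X²] = 0.333333·7.061 + 0.333333·1.6512 + 0.166667·40.71 + 0.166667·82.56 = 23.4491.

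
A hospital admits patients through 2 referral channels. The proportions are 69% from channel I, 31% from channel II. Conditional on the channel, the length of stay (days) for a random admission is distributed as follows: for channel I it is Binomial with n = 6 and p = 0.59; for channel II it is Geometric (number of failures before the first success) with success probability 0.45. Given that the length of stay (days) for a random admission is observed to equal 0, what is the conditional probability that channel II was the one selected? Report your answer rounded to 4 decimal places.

0.9770

Likelihoods P(X=0 | ·): I: 0.0047501; II: 0.45.
Posterior ∝ prior × likelihood. Numerator for II: 0.31·0.45 = 0.1395.
Normalizing constant: 0.69·0.0047501 + 0.31·0.45 = 0.142778.
P(II | observation) = 0.1395 / 0.142778 = 0.977044.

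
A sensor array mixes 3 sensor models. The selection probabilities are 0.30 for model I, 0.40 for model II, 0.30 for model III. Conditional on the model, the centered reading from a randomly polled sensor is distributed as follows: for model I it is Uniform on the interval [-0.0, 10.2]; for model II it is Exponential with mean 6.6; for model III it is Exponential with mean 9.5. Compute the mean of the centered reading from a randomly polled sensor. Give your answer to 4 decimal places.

Component means — I: 5.1; II: 6.6; III: 9.5.
E[X] = 0.3·5.1 + 0.4·6.6 + 0.3·9.5 = 7.02.

7.0200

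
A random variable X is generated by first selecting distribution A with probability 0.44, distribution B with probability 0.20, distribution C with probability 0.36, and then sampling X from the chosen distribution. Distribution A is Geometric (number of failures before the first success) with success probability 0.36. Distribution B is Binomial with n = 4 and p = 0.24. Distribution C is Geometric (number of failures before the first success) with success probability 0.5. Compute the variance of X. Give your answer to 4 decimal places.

3.1935

Per component, A: μ=1.77778, E[X²]=8.09877; B: μ=0.96, E[X²]=1.6512; C: μ=1, E[X²]=3.
E[X] = 0.44·1.77778 + 0.2·0.96 + 0.36·1 = 1.33422.
E[X²] = 0.44·8.09877 + 0.2·1.6512 + 0.36·3 = 4.9737.
Var(X) = E[X²] − (E[X])² = 4.9737 − 1.78015 = 3.19355.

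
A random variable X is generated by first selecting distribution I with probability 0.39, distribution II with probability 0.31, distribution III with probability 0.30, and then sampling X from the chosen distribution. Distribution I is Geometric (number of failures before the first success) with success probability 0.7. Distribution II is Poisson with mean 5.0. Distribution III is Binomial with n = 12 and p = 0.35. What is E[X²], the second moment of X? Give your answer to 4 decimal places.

For each component E[X²] = Var + (mean)², giving I: 0.795918; II: 30; III: 20.37.
Overall E[X²] = 0.39·0.795918 + 0.31·30 + 0.3·20.37 = 15.7214.

15.7214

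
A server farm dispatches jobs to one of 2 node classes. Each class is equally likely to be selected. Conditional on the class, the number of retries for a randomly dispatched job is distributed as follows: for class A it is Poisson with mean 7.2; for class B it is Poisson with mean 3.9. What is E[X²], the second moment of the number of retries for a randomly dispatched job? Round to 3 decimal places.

39.075

For each component E[X²] = Var + (mean)², giving A: 59.04; B: 19.11.
Overall E[X²] = 0.5·59.04 + 0.5·19.11 = 39.075.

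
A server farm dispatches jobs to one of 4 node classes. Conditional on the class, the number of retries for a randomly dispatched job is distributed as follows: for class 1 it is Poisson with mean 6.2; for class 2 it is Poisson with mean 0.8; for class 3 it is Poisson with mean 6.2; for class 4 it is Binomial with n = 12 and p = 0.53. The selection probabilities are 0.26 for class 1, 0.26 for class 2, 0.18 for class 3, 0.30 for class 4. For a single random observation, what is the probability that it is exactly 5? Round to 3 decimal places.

Conditional on each class, P(X = 5): 1: 0.154936; 2: 0.00122697; 3: 0.154936; 4: 0.167799.
By total probability, P(X = 5) = 0.26·0.154936 + 0.26·0.00122697 + 0.18·0.154936 + 0.3·0.167799 = 0.11883.

0.119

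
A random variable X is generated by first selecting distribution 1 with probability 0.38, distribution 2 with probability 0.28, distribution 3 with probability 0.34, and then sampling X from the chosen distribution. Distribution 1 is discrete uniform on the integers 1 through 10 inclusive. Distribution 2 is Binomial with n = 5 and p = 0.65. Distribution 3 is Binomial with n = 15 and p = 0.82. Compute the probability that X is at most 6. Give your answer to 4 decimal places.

Conditional on each component, P(X ≤ 6): 1: 0.6; 2: 1; 3: 0.000345837.
By total probability, P(X ≤ 6) = 0.38·0.6 + 0.28·1 + 0.34·0.000345837 = 0.508118.

0.5081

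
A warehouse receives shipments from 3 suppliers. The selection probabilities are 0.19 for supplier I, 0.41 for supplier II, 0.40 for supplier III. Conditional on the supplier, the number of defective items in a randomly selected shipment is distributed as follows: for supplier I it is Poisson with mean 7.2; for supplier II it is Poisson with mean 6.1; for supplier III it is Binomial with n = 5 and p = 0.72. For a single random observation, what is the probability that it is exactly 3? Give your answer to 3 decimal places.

0.161

Conditional on each supplier, P(X = 3): I: 0.0464436; II: 0.0848481; III: 0.292626.
By total probability, P(X = 3) = 0.19·0.0464436 + 0.41·0.0848481 + 0.4·0.292626 = 0.160663.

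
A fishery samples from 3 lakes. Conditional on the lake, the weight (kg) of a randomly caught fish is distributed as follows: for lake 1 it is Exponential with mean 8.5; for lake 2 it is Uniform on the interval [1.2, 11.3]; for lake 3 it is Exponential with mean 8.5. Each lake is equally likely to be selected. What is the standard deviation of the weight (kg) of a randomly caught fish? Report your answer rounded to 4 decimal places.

Per component, 1: μ=8.5, E[X²]=144.5; 2: μ=6.25, E[X²]=47.5633; 3: μ=8.5, E[X²]=144.5.
E[X] = 0.333333·8.5 + 0.333333·6.25 + 0.333333·8.5 = 7.75.
E[X²] = 0.333333·144.5 + 0.333333·47.5633 + 0.333333·144.5 = 112.188.
Var(X) = E[X²] − (E[X])² = 112.188 − 60.0625 = 52.1253.
SD(X) = √52.1253 = 7.21978.

7.2198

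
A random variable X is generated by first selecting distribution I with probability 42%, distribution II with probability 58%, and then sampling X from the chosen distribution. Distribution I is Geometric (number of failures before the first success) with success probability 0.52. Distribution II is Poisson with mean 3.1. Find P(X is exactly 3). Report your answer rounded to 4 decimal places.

0.1539

Conditional on each component, P(X = 3): I: 0.0575078; II: 0.223677.
By total probability, P(X = 3) = 0.42·0.0575078 + 0.58·0.223677 = 0.153886.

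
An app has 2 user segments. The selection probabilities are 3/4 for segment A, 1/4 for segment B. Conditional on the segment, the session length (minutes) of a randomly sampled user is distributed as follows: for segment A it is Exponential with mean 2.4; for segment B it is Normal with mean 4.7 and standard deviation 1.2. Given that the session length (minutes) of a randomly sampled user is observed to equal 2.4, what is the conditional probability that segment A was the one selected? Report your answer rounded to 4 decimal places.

0.8967

Likelihoods f(2.4 | ·): A: 0.153283; B: 0.0529681.
Posterior ∝ prior × likelihood. Numerator for A: 0.75·0.153283 = 0.114962.
Normalizing constant: 0.75·0.153283 + 0.25·0.0529681 = 0.128204.
P(A | observation) = 0.114962 / 0.128204 = 0.896712.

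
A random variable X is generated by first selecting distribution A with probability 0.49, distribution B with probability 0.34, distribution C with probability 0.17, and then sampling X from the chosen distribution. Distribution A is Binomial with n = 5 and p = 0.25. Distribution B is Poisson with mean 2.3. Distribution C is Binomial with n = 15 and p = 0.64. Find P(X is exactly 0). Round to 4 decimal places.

0.1504

Conditional on each component, P(X = 0): A: 0.237305; B: 0.100259; C: 2.21074e-07.
By total probability, P(X = 0) = 0.49·0.237305 + 0.34·0.100259 + 0.17·2.21074e-07 = 0.150367.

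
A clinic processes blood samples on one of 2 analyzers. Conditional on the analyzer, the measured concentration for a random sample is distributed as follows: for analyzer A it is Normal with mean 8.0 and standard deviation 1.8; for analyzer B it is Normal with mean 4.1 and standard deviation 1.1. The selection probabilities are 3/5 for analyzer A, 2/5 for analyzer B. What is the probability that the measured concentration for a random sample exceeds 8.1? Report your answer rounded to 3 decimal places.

0.287

Conditional on each analyzer, P(X > 8.1): A: 0.477848; B: 0.000138257.
By total probability, P(X > 8.1) = 0.6·0.477848 + 0.4·0.000138257 = 0.286764.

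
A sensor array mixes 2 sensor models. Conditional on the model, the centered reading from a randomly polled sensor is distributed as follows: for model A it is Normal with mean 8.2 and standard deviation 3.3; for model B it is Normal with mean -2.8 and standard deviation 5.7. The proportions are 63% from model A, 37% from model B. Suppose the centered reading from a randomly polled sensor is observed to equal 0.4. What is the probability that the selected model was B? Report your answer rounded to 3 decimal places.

0.826

Likelihoods f(0.4 | ·): A: 0.00740019; B: 0.0597855.
Posterior ∝ prior × likelihood. Numerator for B: 0.37·0.0597855 = 0.0221206.
Normalizing constant: 0.63·0.00740019 + 0.37·0.0597855 = 0.0267828.
P(B | observation) = 0.0221206 / 0.0267828 = 0.825928.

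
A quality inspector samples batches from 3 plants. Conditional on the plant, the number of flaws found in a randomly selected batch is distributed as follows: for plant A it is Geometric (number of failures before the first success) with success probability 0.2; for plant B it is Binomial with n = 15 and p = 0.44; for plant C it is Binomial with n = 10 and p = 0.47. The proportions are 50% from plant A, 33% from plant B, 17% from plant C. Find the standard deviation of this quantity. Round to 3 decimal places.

3.606

Per component, A: μ=4, E[X²]=36; B: μ=6.6, E[X²]=47.256; C: μ=4.7, E[X²]=24.581.
E[X] = 0.5·4 + 0.33·6.6 + 0.17·4.7 = 4.977.
E[X²] = 0.5·36 + 0.33·47.256 + 0.17·24.581 = 37.7732.
Var(X) = E[X²] − (E[X])² = 37.7732 − 24.7705 = 13.0027.
SD(X) = √13.0027 = 3.60593.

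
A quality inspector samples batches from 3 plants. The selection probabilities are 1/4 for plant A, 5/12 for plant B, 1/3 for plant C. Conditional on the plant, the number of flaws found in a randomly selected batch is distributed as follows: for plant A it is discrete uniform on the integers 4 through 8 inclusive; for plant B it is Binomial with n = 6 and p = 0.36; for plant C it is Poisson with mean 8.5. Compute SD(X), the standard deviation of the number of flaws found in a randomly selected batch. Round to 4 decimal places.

Per component, A: μ=6, E[X²]=38; B: μ=2.16, E[X²]=6.048; C: μ=8.5, E[X²]=80.75.
E[X] = 0.25·6 + 0.416667·2.16 + 0.333333·8.5 = 5.23333.
E[X²] = 0.25·38 + 0.416667·6.048 + 0.333333·80.75 = 38.9367.
Var(X) = E[X²] − (E[X])² = 38.9367 − 27.3878 = 11.5489.
SD(X) = √11.5489 = 3.39837.

3.3984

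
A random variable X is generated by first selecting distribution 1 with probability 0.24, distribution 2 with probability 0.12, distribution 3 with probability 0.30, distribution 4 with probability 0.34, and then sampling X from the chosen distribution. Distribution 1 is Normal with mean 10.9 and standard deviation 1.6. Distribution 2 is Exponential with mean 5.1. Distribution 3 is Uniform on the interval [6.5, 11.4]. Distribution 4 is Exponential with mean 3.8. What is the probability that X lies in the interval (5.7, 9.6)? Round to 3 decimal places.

Conditional on each component, P(5.7 < X < 9.6): 1: 0.207675; 2: 0.174817; 3: 0.632653; 4: 0.143177.
By total probability, P(5.7 < X < 9.6) = 0.24·0.207675 + 0.12·0.174817 + 0.3·0.632653 + 0.34·0.143177 = 0.309296.

0.309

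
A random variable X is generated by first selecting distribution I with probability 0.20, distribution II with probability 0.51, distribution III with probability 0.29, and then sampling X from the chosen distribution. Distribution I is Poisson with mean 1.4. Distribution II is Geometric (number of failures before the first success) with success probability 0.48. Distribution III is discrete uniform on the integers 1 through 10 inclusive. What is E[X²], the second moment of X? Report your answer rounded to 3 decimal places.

13.587

For each component E[X²] = Var + (mean)², giving I: 3.36; II: 3.43056; III: 38.5.
Overall E[X²] = 0.2·3.36 + 0.51·3.43056 + 0.29·38.5 = 13.5866.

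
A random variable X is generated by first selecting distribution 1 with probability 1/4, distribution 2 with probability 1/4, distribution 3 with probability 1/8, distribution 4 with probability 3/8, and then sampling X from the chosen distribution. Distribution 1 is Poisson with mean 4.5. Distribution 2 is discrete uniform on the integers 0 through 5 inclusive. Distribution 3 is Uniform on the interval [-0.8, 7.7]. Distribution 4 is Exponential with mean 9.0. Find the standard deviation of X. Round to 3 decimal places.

Per component, 1: μ=4.5, E[X²]=24.75; 2: μ=2.5, E[X²]=9.16667; 3: μ=3.45, E[X²]=17.9233; 4: μ=9, E[X²]=162.
E[X] = 0.25·4.5 + 0.25·2.5 + 0.125·3.45 + 0.375·9 = 5.55625.
E[X²] = 0.25·24.75 + 0.25·9.16667 + 0.125·17.9233 + 0.375·162 = 71.4696.
Var(X) = E[X²] − (E[X])² = 71.4696 − 30.8719 = 40.5977.
SD(X) = √40.5977 = 6.37163.

6.372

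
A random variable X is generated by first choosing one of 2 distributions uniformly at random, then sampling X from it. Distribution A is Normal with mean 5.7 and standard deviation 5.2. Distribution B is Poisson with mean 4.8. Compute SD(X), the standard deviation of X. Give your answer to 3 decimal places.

Per component, A: μ=5.7, E[X²]=59.53; B: μ=4.8, E[X²]=27.84.
E[X] = 0.5·5.7 + 0.5·4.8 = 5.25.
E[X²] = 0.5·59.53 + 0.5·27.84 = 43.685.
Var(X) = E[X²] − (E[X])² = 43.685 − 27.5625 = 16.1225.
SD(X) = √16.1225 = 4.01528.

4.015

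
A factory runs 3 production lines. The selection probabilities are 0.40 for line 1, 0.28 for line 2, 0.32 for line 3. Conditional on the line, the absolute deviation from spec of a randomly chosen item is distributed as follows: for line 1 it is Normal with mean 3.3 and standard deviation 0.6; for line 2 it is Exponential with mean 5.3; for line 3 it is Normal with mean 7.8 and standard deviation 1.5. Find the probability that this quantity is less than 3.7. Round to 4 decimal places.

Conditional on each line, P(X < 3.7): 1: 0.747507; 2: 0.502477; 3: 0.00313484.
By total probability, P(X < 3.7) = 0.4·0.747507 + 0.28·0.502477 + 0.32·0.00313484 = 0.4407.

0.4407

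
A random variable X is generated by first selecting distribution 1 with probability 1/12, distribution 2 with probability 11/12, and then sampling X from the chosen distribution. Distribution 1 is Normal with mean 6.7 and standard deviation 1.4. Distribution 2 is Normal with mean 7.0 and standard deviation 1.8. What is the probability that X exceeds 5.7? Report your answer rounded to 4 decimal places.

Conditional on each component, P(X > 5.7): 1: 0.762475; 2: 0.764921.
By total probability, P(X > 5.7) = 0.0833333·0.762475 + 0.916667·0.764921 = 0.764717.

0.7647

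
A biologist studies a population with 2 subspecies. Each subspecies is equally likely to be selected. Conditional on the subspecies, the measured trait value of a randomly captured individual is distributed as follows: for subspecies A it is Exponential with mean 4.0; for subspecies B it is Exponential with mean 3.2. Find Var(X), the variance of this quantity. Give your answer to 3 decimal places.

Per component, A: μ=4, E[X²]=32; B: μ=3.2, E[X²]=20.48.
E[X] = 0.5·4 + 0.5·3.2 = 3.6.
E[X²] = 0.5·32 + 0.5·20.48 = 26.24.
Var(X) = E[X²] − (E[X])² = 26.24 − 12.96 = 13.28.

13.280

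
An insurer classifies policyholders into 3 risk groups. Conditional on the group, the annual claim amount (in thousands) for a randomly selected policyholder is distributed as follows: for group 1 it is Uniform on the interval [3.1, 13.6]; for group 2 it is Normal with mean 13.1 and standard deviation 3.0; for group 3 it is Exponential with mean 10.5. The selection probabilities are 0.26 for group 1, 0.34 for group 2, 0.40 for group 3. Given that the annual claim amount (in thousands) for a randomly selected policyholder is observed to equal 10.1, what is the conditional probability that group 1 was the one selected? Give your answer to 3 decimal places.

0.371

Likelihoods f(10.1 | ·): 1: 0.0952381; 2: 0.0806569; 3: 0.0363966.
Posterior ∝ prior × likelihood. Numerator for 1: 0.26·0.0952381 = 0.0247619.
Normalizing constant: 0.26·0.0952381 + 0.34·0.0806569 + 0.4·0.0363966 = 0.0667439.
P(1 | observation) = 0.0247619 / 0.0667439 = 0.370999.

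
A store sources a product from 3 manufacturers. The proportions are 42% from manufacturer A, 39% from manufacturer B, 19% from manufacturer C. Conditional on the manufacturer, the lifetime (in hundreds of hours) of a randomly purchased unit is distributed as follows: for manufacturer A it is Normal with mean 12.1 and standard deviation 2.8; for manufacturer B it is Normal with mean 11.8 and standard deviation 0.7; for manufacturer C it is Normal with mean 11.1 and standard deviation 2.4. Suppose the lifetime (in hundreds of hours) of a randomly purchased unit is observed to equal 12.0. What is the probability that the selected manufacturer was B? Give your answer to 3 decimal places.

Likelihoods f(12.0 | ·): A: 0.142389; B: 0.547124; C: 0.15494.
Posterior ∝ prior × likelihood. Numerator for B: 0.39·0.547124 = 0.213378.
Normalizing constant: 0.42·0.142389 + 0.39·0.547124 + 0.19·0.15494 = 0.30262.
P(B | observation) = 0.213378 / 0.30262 = 0.705103.

0.705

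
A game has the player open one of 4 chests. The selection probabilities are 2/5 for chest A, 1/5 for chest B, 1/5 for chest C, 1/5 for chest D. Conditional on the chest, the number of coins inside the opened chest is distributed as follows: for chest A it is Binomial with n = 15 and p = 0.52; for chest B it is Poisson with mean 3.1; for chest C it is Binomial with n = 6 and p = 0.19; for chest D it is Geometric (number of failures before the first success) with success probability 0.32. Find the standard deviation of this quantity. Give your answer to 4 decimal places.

3.4283

Per component, A: μ=7.8, E[X²]=64.584; B: μ=3.1, E[X²]=12.71; C: μ=1.14, E[X²]=2.223; D: μ=2.125, E[X²]=11.1562.
E[X] = 0.4·7.8 + 0.2·3.1 + 0.2·1.14 + 0.2·2.125 = 4.393.
E[X²] = 0.4·64.584 + 0.2·12.71 + 0.2·2.223 + 0.2·11.1562 = 31.0515.
Var(X) = E[X²] − (E[X])² = 31.0515 − 19.2984 = 11.753.
SD(X) = √11.753 = 3.42827.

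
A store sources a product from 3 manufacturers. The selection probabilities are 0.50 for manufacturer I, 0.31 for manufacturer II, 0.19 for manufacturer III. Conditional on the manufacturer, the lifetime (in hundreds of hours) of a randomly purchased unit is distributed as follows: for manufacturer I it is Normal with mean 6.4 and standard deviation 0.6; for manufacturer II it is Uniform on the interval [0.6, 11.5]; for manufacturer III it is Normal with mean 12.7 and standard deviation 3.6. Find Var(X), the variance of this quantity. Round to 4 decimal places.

Per component, I: μ=6.4, E[X²]=41.32; II: μ=6.05, E[X²]=46.5033; III: μ=12.7, E[X²]=174.25.
E[X] = 0.5·6.4 + 0.31·6.05 + 0.19·12.7 = 7.4885.
E[X²] = 0.5·41.32 + 0.31·46.5033 + 0.19·174.25 = 68.1835.
Var(X) = E[X²] − (E[X])² = 68.1835 − 56.0776 = 12.1059.

12.1059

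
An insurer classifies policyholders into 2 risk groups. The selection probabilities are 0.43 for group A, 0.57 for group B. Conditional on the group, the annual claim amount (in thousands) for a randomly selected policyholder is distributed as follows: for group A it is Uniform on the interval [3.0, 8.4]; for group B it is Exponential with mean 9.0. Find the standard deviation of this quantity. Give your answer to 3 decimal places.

7.063

Per component, A: μ=5.7, E[X²]=34.92; B: μ=9, E[X²]=162.
E[X] = 0.43·5.7 + 0.57·9 = 7.581.
E[X²] = 0.43·34.92 + 0.57·162 = 107.356.
Var(X) = E[X²] − (E[X])² = 107.356 − 57.4716 = 49.884.
SD(X) = √49.884 = 7.06286.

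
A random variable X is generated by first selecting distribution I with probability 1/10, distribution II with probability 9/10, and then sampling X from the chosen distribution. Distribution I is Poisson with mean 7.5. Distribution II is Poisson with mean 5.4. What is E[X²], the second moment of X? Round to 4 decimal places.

For each component E[X²] = Var + (mean)², giving I: 63.75; II: 34.56.
Overall E[X²] = 0.1·63.75 + 0.9·34.56 = 37.479.

37.4790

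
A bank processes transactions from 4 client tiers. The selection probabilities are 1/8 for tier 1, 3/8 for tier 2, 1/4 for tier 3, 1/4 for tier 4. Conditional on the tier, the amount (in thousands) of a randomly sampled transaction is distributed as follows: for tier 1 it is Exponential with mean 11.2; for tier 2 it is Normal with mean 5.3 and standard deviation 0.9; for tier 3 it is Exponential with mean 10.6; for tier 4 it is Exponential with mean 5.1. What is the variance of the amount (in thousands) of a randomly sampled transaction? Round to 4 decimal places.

Per component, 1: μ=11.2, E[X²]=250.88; 2: μ=5.3, E[X²]=28.9; 3: μ=10.6, E[X²]=224.72; 4: μ=5.1, E[X²]=52.02.
E[X] = 0.125·11.2 + 0.375·5.3 + 0.25·10.6 + 0.25·5.1 = 7.3125.
E[X²] = 0.125·250.88 + 0.375·28.9 + 0.25·224.72 + 0.25·52.02 = 111.382.
Var(X) = E[X²] − (E[X])² = 111.382 − 53.4727 = 57.9098.

57.9098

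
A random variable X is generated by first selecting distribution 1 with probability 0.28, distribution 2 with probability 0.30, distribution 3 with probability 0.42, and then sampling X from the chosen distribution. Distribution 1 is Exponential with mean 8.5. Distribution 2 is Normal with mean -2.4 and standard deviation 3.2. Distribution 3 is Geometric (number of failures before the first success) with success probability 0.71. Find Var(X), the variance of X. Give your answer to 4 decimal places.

Per component, 1: μ=8.5, E[X²]=144.5; 2: μ=-2.4, E[X²]=16; 3: μ=0.408451, E[X²]=0.742115.
E[X] = 0.28·8.5 + 0.3·-2.4 + 0.42·0.408451 = 1.83155.
E[X²] = 0.28·144.5 + 0.3·16 + 0.42·0.742115 = 45.5717.
Var(X) = E[X²] − (E[X])² = 45.5717 − 3.35457 = 42.2171.

42.2171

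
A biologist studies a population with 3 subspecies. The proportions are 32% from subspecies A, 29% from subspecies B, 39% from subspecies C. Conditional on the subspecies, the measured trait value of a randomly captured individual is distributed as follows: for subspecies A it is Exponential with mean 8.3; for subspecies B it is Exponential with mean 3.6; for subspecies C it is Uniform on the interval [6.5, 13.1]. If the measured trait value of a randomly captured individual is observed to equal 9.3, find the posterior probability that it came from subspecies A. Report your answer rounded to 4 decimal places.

0.1617

Likelihoods f(9.3 | ·): A: 0.0392919; B: 0.0209783; C: 0.151515.
Posterior ∝ prior × likelihood. Numerator for A: 0.32·0.0392919 = 0.0125734.
Normalizing constant: 0.32·0.0392919 + 0.29·0.0209783 + 0.39·0.151515 = 0.077748.
P(A | observation) = 0.0125734 / 0.077748 = 0.16172.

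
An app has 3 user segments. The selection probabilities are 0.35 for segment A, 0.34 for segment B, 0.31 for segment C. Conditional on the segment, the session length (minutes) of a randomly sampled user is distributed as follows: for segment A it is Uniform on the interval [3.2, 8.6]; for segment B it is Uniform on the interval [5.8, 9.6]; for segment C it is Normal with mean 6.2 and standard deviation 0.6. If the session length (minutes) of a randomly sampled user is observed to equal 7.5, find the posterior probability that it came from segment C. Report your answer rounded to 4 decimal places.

0.1133

Likelihoods f(7.5 | ·): A: 0.185185; B: 0.263158; C: 0.0635877.
Posterior ∝ prior × likelihood. Numerator for C: 0.31·0.0635877 = 0.0197122.
Normalizing constant: 0.35·0.185185 + 0.34·0.263158 + 0.31·0.0635877 = 0.174001.
P(C | observation) = 0.0197122 / 0.174001 = 0.113288.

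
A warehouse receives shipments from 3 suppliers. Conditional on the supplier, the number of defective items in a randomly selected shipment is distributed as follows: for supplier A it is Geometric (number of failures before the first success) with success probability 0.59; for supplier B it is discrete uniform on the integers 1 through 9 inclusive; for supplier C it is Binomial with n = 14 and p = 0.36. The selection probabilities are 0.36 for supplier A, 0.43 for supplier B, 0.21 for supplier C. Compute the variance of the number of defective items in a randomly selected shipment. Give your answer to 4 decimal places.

Per component, A: μ=0.694915, E[X²]=1.66073; B: μ=5, E[X²]=31.6667; C: μ=5.04, E[X²]=28.6272.
E[X] = 0.36·0.694915 + 0.43·5 + 0.21·5.04 = 3.45857.
E[X²] = 0.36·1.66073 + 0.43·31.6667 + 0.21·28.6272 = 20.2262.
Var(X) = E[X²] − (E[X])² = 20.2262 − 11.9617 = 8.26454.

8.2645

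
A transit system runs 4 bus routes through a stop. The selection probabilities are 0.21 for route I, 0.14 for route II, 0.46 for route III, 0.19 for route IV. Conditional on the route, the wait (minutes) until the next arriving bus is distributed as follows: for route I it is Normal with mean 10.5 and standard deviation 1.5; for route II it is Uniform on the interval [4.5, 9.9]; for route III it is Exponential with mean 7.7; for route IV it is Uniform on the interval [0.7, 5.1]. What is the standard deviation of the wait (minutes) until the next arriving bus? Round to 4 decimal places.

Per component, I: μ=10.5, E[X²]=112.5; II: μ=7.2, E[X²]=54.27; III: μ=7.7, E[X²]=118.58; IV: μ=2.9, E[X²]=10.0233.
E[X] = 0.21·10.5 + 0.14·7.2 + 0.46·7.7 + 0.19·2.9 = 7.306.
E[X²] = 0.21·112.5 + 0.14·54.27 + 0.46·118.58 + 0.19·10.0233 = 87.674.
Var(X) = E[X²] − (E[X])² = 87.674 − 53.3776 = 34.2964.
SD(X) = √34.2964 = 5.85631.

5.8563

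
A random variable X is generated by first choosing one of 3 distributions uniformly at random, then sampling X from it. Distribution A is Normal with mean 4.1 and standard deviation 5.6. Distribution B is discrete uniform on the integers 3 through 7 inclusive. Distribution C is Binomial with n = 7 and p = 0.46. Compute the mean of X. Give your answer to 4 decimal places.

Component means — A: 4.1; B: 5; C: 3.22.
E[X] = 0.333333·4.1 + 0.333333·5 + 0.333333·3.22 = 4.10667.

4.1067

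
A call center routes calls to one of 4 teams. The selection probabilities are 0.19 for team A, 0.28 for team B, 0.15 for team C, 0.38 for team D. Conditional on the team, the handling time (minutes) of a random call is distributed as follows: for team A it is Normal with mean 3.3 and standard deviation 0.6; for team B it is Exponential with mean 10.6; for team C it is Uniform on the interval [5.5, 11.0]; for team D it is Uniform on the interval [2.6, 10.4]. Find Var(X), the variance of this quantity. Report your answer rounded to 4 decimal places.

40.3017

Per component, A: μ=3.3, E[X²]=11.25; B: μ=10.6, E[X²]=224.72; C: μ=8.25, E[X²]=70.5833; D: μ=6.5, E[X²]=47.32.
E[X] = 0.19·3.3 + 0.28·10.6 + 0.15·8.25 + 0.38·6.5 = 7.3025.
E[X²] = 0.19·11.25 + 0.28·224.72 + 0.15·70.5833 + 0.38·47.32 = 93.6282.
Var(X) = E[X²] − (E[X])² = 93.6282 − 53.3265 = 40.3017.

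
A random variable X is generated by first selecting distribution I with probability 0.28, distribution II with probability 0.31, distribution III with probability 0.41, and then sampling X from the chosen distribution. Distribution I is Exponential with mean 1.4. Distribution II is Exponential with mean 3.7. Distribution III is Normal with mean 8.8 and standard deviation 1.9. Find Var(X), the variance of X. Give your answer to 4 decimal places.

16.3243

Per component, I: μ=1.4, E[X²]=3.92; II: μ=3.7, E[X²]=27.38; III: μ=8.8, E[X²]=81.05.
E[X] = 0.28·1.4 + 0.31·3.7 + 0.41·8.8 = 5.147.
E[X²] = 0.28·3.92 + 0.31·27.38 + 0.41·81.05 = 42.8159.
Var(X) = E[X²] − (E[X])² = 42.8159 − 26.4916 = 16.3243.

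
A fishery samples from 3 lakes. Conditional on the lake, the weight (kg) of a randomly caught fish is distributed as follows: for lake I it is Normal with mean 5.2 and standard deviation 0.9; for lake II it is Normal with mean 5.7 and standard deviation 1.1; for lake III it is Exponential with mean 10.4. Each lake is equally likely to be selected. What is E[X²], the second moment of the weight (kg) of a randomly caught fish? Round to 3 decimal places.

For each component E[X²] = Var + (mean)², giving I: 27.85; II: 33.7; III: 216.32.
Overall E[X²] = 0.333333·27.85 + 0.333333·33.7 + 0.333333·216.32 = 92.6233.

92.623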